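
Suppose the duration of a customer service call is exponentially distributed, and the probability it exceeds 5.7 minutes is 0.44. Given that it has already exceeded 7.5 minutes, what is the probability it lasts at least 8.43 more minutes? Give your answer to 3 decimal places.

0.297

From e^(−λ·5.7) = 0.44, λ = −ln(0.44)/5.7 = 0.144032.
Memoryless: P(X > 7.5+8.43 | X > 7.5) = P(X > 8.43) = e^(−0.144032·8.43) ≈ 0.297.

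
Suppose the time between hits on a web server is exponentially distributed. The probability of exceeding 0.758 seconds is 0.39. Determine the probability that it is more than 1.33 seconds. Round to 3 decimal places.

e^(−λ·0.758) = 0.39 ⇒ λ = −ln(0.39)/0.758 = 1.24223.
P(X > 1.33) = e^(−1.24223·1.33) = e^(−1.6522) ≈ 0.192.

0.192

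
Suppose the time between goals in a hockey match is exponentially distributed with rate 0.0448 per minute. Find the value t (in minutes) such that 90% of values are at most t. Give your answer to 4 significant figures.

51.40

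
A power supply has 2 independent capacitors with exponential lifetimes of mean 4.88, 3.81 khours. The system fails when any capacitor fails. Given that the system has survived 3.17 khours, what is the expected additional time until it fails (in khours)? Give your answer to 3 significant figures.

2.14

First-failure rate Σλ = 1/4.88 + 1/3.81 = 0.467385.
By memorylessness the expected residual is 1/Σλ = 2.13956 khours, regardless of the 3.17 already elapsed.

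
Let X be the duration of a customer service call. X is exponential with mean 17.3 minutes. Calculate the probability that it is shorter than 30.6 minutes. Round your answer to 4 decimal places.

The rate is λ = 1/17.3 = 0.0578035 per minute.
P(X ≤ 30.6) = 1 − e^(−λ·30.6) = 1 − e^(−1.7688) ≈ 0.8295.

0.8295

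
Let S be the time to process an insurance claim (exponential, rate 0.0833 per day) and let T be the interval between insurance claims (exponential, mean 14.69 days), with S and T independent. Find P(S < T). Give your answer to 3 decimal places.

λ_1 = 0.0833, λ_2 = 1/14.69 = 0.0680735.
For independent exponentials, P(S < T) = λ_1/(λ_1+λ_2) = 0.0833/0.151374 ≈ 0.550.

0.550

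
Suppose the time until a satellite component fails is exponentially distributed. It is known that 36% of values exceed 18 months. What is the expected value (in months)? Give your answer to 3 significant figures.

17.6

e^(−λ·18) = 0.36 ⇒ λ = −ln(0.36)/18 = 0.0567584.
Mean = 1/λ = 17.6185 months.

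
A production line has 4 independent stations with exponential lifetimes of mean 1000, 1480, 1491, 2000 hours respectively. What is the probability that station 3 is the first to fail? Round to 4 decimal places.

0.2356

Rates: λ_i = 1/mean_i → 0.001, 0.000675676, 0.000670691, 0.0005; Σλ = 0.00284637.
P(station 3 first) = λ_3/Σλ = 0.000670691/0.00284637 ≈ 0.2356.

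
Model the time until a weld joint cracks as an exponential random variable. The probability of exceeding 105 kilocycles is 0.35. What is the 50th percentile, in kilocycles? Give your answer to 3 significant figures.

e^(−λ·105) = 0.35 ⇒ λ = −ln(0.35)/105 = 0.00999831.
50th percentile: 1 − e^(−λt) = 0.5, t = −ln(0.5)/λ = 69.3265 kilocycles.

69.3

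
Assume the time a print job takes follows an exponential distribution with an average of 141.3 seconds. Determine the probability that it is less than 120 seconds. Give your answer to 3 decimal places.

The rate is λ = 1/141.3 = 0.00707714 per second.
P(X ≤ 120) = 1 − e^(−λ·120) = 1 − e^(−0.84926) ≈ 0.572.

0.572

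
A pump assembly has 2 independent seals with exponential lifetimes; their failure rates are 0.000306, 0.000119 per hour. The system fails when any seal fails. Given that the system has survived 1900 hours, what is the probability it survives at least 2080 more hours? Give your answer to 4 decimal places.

0.4131

Time to first failure ~ Exp(Σλ) with Σλ = 0.000425.
By memorylessness, P(T > 1900+2080 | T > 1900) = P(T > 2080) = e^(−0.000425·2080) ≈ 0.4131.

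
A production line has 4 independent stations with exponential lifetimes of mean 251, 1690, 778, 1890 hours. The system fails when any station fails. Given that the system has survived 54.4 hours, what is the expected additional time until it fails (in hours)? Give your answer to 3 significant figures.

156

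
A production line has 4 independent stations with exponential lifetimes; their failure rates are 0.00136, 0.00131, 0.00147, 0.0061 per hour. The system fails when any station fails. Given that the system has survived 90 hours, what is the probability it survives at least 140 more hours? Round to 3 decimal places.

Time to first failure ~ Exp(Σλ) with Σλ = 0.01024.
By memorylessness, P(T > 90+140 | T > 90) = P(T > 140) = e^(−0.01024·140) ≈ 0.238.

0.238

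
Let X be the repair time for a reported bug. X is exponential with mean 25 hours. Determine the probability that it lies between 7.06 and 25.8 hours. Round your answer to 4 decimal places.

0.3977

The rate is λ = 1/25 = 0.04 per hour.
P(7.06 < X < 25.8) = e^(−λ·7.06) − e^(−λ·25.8) = 0.75397 − 0.35629 ≈ 0.3977.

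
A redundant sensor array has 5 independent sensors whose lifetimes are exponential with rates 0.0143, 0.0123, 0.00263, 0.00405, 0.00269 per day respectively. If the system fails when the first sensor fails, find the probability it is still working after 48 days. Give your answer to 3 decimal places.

0.178

The time to first failure is exponential with rate Σλ = 0.0143 + 0.0123 + 0.00263 + 0.00405 + 0.00269 = 0.03597.
P(min > 48) = e^(−0.03597·48) = e^(−1.7266) ≈ 0.178.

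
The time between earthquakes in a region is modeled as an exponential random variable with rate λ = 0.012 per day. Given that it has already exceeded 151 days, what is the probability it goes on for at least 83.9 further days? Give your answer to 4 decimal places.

0.3654

P(X > s+t | X > s) = e^(−λ(s+t))/e^(−λs) = e^(−λt), independent of s = 151.
P(X > 83.9) = e^(−1.0068) ≈ 0.3654.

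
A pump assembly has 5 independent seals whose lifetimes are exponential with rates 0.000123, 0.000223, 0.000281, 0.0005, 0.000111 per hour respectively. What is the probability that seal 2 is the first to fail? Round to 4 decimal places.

The time to first failure is exponential with rate Σλ = 0.000123 + 0.000223 + 0.000281 + 0.0005 + 0.000111 = 0.001238.
P(seal 2 first) = λ_2/Σλ = 0.000223/0.001238 ≈ 0.1801.

0.1801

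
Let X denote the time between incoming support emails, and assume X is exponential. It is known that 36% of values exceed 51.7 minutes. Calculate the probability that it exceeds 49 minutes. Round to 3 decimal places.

0.380

e^(−λ·51.7) = 0.36 ⇒ λ = −ln(0.36)/51.7 = 0.0197611.
P(X > 49) = e^(−0.0197611·49) = e^(−0.9683) ≈ 0.380.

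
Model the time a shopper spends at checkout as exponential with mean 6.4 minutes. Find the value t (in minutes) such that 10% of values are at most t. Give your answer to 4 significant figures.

0.6743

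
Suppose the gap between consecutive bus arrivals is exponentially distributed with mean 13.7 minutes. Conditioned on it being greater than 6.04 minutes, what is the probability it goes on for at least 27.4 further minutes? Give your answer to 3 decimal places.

The rate is λ = 1/13.7 = 0.0729927 per minute.
P(X > s+t | X > s) = e^(−λ(s+t))/e^(−λs) = e^(−λt), independent of s = 6.04.
P(X > 27.4) = e^(−2) ≈ 0.135.

0.135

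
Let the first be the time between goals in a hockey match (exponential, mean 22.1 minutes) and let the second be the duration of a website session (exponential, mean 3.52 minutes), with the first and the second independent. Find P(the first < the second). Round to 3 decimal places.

0.137

λ_1 = 1/22.1 = 0.0452489, λ_2 = 1/3.52 = 0.284091.
For independent exponentials, P(the first < the second) = λ_1/(λ_1+λ_2) = 0.0452489/0.32934 ≈ 0.137.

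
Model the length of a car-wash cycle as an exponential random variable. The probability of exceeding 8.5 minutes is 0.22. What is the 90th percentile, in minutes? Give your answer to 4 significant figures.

12.93

e^(−λ·8.5) = 0.22 ⇒ λ = −ln(0.22)/8.5 = 0.178133.
90th percentile: 1 − e^(−λt) = 0.9, t = −ln(0.1)/λ = 12.9262 minutes.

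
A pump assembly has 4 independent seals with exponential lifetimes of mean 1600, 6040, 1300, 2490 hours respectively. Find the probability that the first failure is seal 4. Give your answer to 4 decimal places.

Rates: λ_i = 1/mean_i → 0.000625, 0.000165563, 0.000769231, 0.000401606; Σλ = 0.0019614.
P(seal 4 first) = λ_4/Σλ = 0.000401606/0.0019614 ≈ 0.2048.

0.2048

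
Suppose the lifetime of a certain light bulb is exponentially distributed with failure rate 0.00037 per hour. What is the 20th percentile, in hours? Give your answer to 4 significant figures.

Set 1 − e^(−λt) = 0.2, so t = −ln(0.8)/λ = 0.22314/0.00037 ≈ 603.091 hours.

603.1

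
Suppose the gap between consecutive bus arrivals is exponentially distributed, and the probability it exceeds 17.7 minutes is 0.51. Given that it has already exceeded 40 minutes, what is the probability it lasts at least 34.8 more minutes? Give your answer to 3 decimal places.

0.266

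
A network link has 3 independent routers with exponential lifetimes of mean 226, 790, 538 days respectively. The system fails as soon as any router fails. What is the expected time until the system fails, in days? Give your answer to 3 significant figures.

132

The first failure time is exponential with rate Σλ_i = 1/226 + 1/790 + 1/538 = 0.00754934 per day.
E[min] = 1/Σλ = 1/0.00754934 = 132.462 days.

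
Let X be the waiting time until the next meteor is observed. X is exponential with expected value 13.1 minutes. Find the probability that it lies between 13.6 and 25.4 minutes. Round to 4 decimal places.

The rate is λ = 1/13.1 = 0.0763359 per minute.
P(13.6 < X < 25.4) = e^(−λ·13.6) − e^(−λ·25.4) = 0.35410 − 0.14386 ≈ 0.2102.

0.2102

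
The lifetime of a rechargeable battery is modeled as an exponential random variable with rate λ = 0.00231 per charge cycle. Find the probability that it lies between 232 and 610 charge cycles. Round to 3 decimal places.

0.341

P(232 < X < 610) = e^(−λ·232) − e^(−λ·610) = 0.58513 − 0.24436 ≈ 0.341.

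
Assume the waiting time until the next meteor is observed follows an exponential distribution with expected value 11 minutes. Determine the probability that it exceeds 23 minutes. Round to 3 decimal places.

0.124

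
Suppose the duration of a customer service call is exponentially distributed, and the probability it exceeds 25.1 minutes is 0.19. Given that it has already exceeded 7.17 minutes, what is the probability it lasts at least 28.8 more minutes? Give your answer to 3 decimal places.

0.149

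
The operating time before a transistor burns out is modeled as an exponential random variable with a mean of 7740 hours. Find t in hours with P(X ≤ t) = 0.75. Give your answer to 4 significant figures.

The rate is λ = 1/7740 = 0.000129199 per hour.
Set 1 − e^(−λt) = 0.75, so t = −ln(0.25)/λ = 1.3863/0.000129199 ≈ 10729.9 hours.

10730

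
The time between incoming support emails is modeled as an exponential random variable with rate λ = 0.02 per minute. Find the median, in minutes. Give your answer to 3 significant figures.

Set 1 − e^(−λt) = 0.5, so t = −ln(0.5)/λ = 0.69315/0.02 ≈ 34.6574 minutes.

34.7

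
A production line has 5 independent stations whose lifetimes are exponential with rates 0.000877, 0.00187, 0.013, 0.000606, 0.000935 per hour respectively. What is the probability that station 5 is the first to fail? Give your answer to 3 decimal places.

The time to first failure is exponential with rate Σλ = 0.000877 + 0.00187 + 0.013 + 0.000606 + 0.000935 = 0.017288.
P(station 5 first) = λ_5/Σλ = 0.000935/0.017288 ≈ 0.054.

0.054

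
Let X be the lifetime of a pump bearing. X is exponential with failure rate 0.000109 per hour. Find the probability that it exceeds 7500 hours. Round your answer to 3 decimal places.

P(X > 7500) = e^(−λ·7500) = e^(−0.8175) ≈ 0.442.

0.442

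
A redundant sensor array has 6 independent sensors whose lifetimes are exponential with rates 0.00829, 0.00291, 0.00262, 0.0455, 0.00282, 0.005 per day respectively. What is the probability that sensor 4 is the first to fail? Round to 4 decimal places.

0.6777

The time to first failure is exponential with rate Σλ = 0.00829 + 0.00291 + 0.00262 + 0.0455 + 0.00282 + 0.005 = 0.06714.
P(sensor 4 first) = λ_4/Σλ = 0.0455/0.06714 ≈ 0.6777.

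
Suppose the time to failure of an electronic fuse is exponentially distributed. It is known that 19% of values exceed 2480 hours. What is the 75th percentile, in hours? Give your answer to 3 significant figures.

2070

e^(−λ·2480) = 0.19 ⇒ λ = −ln(0.19)/2480 = 0.00066965.
75th percentile: 1 − e^(−λt) = 0.75, t = −ln(0.25)/λ = 2070.18 hours.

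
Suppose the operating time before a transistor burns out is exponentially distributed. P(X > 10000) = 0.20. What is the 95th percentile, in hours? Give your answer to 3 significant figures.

18600

e^(−λ·10000) = 0.20 ⇒ λ = −ln(0.20)/10000 = 0.000160944.
95th percentile: 1 − e^(−λt) = 0.95, t = −ln(0.05)/λ = 18613.5 hours.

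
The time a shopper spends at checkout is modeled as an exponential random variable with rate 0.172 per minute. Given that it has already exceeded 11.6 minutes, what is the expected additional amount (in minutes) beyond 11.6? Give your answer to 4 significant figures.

5.814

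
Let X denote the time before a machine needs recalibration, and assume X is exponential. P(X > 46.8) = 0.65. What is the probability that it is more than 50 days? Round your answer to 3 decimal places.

0.631

e^(−λ·46.8) = 0.65 ⇒ λ = −ln(0.65)/46.8 = 0.00920476.
P(X > 50) = e^(−0.00920476·50) = e^(−0.46024) ≈ 0.631.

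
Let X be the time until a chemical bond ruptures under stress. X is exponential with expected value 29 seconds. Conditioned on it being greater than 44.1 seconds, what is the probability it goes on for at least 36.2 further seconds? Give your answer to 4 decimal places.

The rate is λ = 1/29 = 0.0344828 per second.
By the memoryless property, P(X > 44.1+36.2 | X > 44.1) = P(X > 36.2).
P(X > 36.2) = e^(−1.2483) ≈ 0.2870.

0.2870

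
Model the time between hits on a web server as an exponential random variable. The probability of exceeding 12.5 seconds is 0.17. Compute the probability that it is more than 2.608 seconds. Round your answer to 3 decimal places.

0.691

e^(−λ·12.5) = 0.17 ⇒ λ = −ln(0.17)/12.5 = 0.141757.
P(X > 2.608) = e^(−0.141757·2.608) = e^(−0.3697) ≈ 0.691.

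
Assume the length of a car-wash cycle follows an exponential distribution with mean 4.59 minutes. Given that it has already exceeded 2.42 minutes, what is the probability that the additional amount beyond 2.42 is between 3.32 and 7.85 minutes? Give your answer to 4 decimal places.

The rate is λ = 1/4.59 = 0.217865 per minute.
Memoryless: the residual past 2.42 is again Exp(λ).
P(3.32 < residual < 7.85) = e^(−λ·3.32) − e^(−λ·7.85) = 0.48514 − 0.18082 ≈ 0.3043.

0.3043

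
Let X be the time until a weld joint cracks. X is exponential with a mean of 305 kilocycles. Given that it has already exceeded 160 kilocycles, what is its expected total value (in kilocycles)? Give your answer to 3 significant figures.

465

The rate is λ = 1/305 = 0.00327869 per kilocycle.
By memorylessness, E[X | X > 160] = 160 + 1/λ = 160 + 305 = 465 kilocycles.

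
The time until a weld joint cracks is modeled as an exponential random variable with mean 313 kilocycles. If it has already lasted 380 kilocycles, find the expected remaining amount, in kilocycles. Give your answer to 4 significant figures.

The rate is λ = 1/313 = 0.00319489 per kilocycle.
By memorylessness, the remaining amount past any threshold is again Exp(λ) with mean 1/λ = 313 kilocycles.

313.0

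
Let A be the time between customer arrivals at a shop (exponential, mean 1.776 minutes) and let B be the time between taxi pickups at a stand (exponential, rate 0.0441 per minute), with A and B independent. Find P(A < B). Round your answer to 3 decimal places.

0.927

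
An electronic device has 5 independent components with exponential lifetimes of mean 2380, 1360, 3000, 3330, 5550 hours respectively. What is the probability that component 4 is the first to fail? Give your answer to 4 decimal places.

Rates: λ_i = 1/mean_i → 0.000420168, 0.000735294, 0.000333333, 0.0003003, 0.00018018; Σλ = 0.00196928.
P(component 4 first) = λ_4/Σλ = 0.0003003/0.00196928 ≈ 0.1525.

0.1525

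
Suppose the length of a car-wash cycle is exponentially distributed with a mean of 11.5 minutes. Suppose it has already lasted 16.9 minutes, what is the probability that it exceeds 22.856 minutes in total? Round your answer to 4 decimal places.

0.5958

The rate is λ = 1/11.5 = 0.0869565 per minute.
By the memoryless property, P(X > 16.9+5.956 | X > 16.9) = P(X > 5.956).
P(X > 5.956) = e^(−0.51791) ≈ 0.5958.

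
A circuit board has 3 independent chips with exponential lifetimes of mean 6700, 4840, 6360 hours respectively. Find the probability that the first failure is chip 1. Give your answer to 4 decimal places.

0.2909

Rates: λ_i = 1/mean_i → 0.000149254, 0.000206612, 0.000157233; Σλ = 0.000513098.
P(chip 1 first) = λ_1/Σλ = 0.000149254/0.000513098 ≈ 0.2909.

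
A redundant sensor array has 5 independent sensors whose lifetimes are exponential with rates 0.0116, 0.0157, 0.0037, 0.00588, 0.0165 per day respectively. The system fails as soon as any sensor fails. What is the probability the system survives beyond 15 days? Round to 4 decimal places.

The time to first failure is exponential with rate Σλ = 0.0116 + 0.0157 + 0.0037 + 0.00588 + 0.0165 = 0.05338.
P(min > 15) = e^(−0.05338·15) = e^(−0.8007) ≈ 0.4490.

0.4490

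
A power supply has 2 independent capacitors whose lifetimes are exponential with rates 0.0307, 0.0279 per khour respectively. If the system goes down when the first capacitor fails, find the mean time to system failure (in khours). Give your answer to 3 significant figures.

17.1

The time to first failure is exponential with rate Σλ = 0.0307 + 0.0279 = 0.0586.
E[min] = 1/Σλ = 1/0.0586 = 17.0648 khours.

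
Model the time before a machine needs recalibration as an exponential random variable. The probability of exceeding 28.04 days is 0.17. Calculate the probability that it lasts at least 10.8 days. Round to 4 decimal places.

e^(−λ·28.04) = 0.17 ⇒ λ = −ln(0.17)/28.04 = 0.0631939.
P(X > 10.8) = e^(−0.0631939·10.8) = e^(−0.68249) ≈ 0.5054.

0.5054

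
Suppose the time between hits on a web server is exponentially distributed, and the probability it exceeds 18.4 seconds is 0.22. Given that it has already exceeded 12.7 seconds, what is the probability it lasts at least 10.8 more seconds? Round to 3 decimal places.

From e^(−λ·18.4) = 0.22, λ = −ln(0.22)/18.4 = 0.0822896.
Memoryless: P(X > 12.7+10.8 | X > 12.7) = P(X > 10.8) = e^(−0.0822896·10.8) ≈ 0.411.

0.411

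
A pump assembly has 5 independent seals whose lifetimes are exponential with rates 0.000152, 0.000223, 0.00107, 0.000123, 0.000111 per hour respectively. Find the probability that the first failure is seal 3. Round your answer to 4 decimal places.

0.6373

The time to first failure is exponential with rate Σλ = 0.000152 + 0.000223 + 0.00107 + 0.000123 + 0.000111 = 0.001679.
P(seal 3 first) = λ_3/Σλ = 0.00107/0.001679 ≈ 0.6373.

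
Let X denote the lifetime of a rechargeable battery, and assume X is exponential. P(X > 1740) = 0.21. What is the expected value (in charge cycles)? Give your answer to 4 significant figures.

1115

e^(−λ·1740) = 0.21 ⇒ λ = −ln(0.21)/1740 = 0.000896924.
Mean = 1/λ = 1114.92 charge cycles.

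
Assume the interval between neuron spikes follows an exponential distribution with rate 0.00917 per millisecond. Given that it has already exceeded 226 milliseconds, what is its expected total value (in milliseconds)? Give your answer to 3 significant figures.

335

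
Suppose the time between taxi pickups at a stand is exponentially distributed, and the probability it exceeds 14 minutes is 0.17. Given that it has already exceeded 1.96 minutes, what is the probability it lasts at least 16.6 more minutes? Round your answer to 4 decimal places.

From e^(−λ·14) = 0.17, λ = −ln(0.17)/14 = 0.126568.
Memoryless: P(X > 1.96+16.6 | X > 1.96) = P(X > 16.6) = e^(−0.126568·16.6) ≈ 0.1223.

0.1223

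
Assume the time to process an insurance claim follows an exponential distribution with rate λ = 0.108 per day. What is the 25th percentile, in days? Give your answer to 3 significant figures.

2.66

Set 1 − e^(−λt) = 0.25, so t = −ln(0.75)/λ = 0.28768/0.108 ≈ 2.66372 days.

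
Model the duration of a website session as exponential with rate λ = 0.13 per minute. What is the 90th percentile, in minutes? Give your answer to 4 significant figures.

17.71

Set 1 − e^(−λt) = 0.9, so t = −ln(0.1)/λ = 2.3026/0.13 ≈ 17.7122 minutes.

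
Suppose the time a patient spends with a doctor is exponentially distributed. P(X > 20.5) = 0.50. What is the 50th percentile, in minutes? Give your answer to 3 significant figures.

e^(−λ·20.5) = 0.50 ⇒ λ = −ln(0.50)/20.5 = 0.0338121.
50th percentile: 1 − e^(−λt) = 0.5, t = −ln(0.5)/λ = 20.5 minutes.

20.5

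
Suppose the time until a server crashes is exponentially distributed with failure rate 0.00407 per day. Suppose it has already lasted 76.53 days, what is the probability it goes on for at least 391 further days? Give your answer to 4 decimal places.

0.2036

By the memoryless property, P(X > 76.53+391 | X > 76.53) = P(X > 391).
P(X > 391) = e^(−1.5914) ≈ 0.2036.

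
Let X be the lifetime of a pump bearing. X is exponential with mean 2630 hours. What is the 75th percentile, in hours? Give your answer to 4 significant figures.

3646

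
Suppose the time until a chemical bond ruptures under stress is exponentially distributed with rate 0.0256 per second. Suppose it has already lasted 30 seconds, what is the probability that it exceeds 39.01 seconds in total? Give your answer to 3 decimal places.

0.794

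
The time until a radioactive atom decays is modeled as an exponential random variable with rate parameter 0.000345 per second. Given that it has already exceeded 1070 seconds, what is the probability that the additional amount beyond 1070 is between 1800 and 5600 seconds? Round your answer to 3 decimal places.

Memoryless: the residual past 1070 is again Exp(λ).
P(1800 < residual < 5600) = e^(−λ·1800) − e^(−λ·5600) = 0.53741 − 0.14486 ≈ 0.393.

0.393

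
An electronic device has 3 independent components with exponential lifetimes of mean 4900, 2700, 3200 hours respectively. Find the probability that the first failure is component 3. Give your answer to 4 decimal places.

Rates: λ_i = 1/mean_i → 0.000204082, 0.00037037, 0.0003125; Σλ = 0.000886952.
P(component 3 first) = λ_3/Σλ = 0.0003125/0.000886952 ≈ 0.3523.

0.3523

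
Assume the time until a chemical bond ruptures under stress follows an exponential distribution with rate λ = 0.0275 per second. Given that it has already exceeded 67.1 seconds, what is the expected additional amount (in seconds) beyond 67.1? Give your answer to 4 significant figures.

36.36

By memorylessness, the remaining amount past any threshold is again Exp(λ) with mean 1/λ = 36.3636 seconds.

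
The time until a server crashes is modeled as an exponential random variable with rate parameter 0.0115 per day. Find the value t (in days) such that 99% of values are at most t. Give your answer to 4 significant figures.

Set 1 − e^(−λt) = 0.99, so t = −ln(0.01)/λ = 4.6052/0.0115 ≈ 400.45 days.

400.4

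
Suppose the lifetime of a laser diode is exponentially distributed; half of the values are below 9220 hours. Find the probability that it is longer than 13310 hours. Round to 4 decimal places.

For an exponential, median = ln(2)/λ, so λ = ln 2 / 9220 = 0.0000751787 per hour.
P(X > 13310) = e^(−λ·13310) = e^(−1.0006) ≈ 0.3676.

0.3676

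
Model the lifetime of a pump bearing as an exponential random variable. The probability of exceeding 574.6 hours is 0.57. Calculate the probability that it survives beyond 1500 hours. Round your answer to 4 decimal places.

0.2305

e^(−λ·574.6) = 0.57 ⇒ λ = −ln(0.57)/574.6 = 0.000978279.
P(X > 1500) = e^(−0.000978279·1500) = e^(−1.4674) ≈ 0.2305.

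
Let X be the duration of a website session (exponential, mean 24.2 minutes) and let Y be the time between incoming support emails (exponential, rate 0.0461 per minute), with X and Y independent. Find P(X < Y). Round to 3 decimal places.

λ_1 = 1/24.2 = 0.0413223, λ_2 = 0.0461.
For independent exponentials, P(X < Y) = λ_1/(λ_1+λ_2) = 0.0413223/0.0874223 ≈ 0.473.

0.473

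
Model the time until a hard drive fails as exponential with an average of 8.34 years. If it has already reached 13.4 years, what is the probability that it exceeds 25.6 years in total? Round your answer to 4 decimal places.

The rate is λ = 1/8.34 = 0.119904 per year.
P(X > s+t | X > s) = e^(−λ(s+t))/e^(−λs) = e^(−λt), independent of s = 13.4.
P(X > 12.2) = e^(−1.4628) ≈ 0.2316.

0.2316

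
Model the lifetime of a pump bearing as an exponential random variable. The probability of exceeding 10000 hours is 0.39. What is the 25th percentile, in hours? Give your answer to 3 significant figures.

e^(−λ·10000) = 0.39 ⇒ λ = −ln(0.39)/10000 = 0.0000941609.
25th percentile: 1 − e^(−λt) = 0.25, t = −ln(0.75)/λ = 3055.22 hours.

3060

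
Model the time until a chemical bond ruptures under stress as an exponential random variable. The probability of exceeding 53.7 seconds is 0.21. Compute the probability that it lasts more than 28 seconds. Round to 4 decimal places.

0.4432

e^(−λ·53.7) = 0.21 ⇒ λ = −ln(0.21)/53.7 = 0.0290623.
P(X > 28) = e^(−0.0290623·28) = e^(−0.81375) ≈ 0.4432.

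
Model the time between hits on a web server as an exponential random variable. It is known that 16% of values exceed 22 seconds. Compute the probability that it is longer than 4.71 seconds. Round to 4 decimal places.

e^(−λ·22) = 0.16 ⇒ λ = −ln(0.16)/22 = 0.0832992.
P(X > 4.71) = e^(−0.0832992·4.71) = e^(−0.39234) ≈ 0.6755.

0.6755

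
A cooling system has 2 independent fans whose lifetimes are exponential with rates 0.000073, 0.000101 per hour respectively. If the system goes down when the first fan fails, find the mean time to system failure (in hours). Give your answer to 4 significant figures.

5747

The time to first failure is exponential with rate Σλ = 0.000073 + 0.000101 = 0.000174.
E[min] = 1/Σλ = 1/0.000174 = 5747.13 hours.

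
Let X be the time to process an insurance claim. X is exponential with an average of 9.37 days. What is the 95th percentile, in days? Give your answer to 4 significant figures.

28.07

The rate is λ = 1/9.37 = 0.106724 per day.
Set 1 − e^(−λt) = 0.95, so t = −ln(0.05)/λ = 2.9957/0.106724 ≈ 28.07 days.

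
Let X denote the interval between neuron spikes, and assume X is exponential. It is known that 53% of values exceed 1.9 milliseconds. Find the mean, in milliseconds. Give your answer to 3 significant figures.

2.99

e^(−λ·1.9) = 0.53 ⇒ λ = −ln(0.53)/1.9 = 0.334146.
Mean = 1/λ = 2.9927 milliseconds.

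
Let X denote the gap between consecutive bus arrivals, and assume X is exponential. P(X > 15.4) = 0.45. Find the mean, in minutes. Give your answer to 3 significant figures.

19.3

e^(−λ·15.4) = 0.45 ⇒ λ = −ln(0.45)/15.4 = 0.0518511.
Mean = 1/λ = 19.286 minutes.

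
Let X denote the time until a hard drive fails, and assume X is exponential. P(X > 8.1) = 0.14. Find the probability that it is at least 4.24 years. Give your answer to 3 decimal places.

e^(−λ·8.1) = 0.14 ⇒ λ = −ln(0.14)/8.1 = 0.24273.
P(X > 4.24) = e^(−0.24273·4.24) = e^(−1.0292) ≈ 0.357.

0.357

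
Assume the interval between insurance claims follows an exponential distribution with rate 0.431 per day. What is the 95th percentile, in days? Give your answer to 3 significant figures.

6.95

Set 1 − e^(−λt) = 0.95, so t = −ln(0.05)/λ = 2.9957/0.431 ≈ 6.95065 days.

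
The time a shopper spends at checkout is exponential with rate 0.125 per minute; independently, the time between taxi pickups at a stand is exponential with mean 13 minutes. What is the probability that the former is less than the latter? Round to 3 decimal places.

0.619

λ_1 = 0.125, λ_2 = 1/13 = 0.0769231.
For independent exponentials, P(the former < the latter) = λ_1/(λ_1+λ_2) = 0.125/0.201923 ≈ 0.619.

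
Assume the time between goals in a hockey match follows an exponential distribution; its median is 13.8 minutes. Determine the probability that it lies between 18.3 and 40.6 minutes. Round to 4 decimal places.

For an exponential, median = ln(2)/λ, so λ = ln 2 / 13.8 = 0.0502281 per minute.
P(18.3 < X < 40.6) = e^(−λ·18.3) − e^(−λ·40.6) = 0.39885 − 0.13013 ≈ 0.2687.

0.2687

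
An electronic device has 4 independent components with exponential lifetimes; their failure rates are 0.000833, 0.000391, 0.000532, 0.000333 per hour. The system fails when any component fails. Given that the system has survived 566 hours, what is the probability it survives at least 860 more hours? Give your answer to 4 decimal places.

Time to first failure ~ Exp(Σλ) with Σλ = 0.002089.
By memorylessness, P(T > 566+860 | T > 566) = P(T > 860) = e^(−0.002089·860) ≈ 0.1659.

0.1659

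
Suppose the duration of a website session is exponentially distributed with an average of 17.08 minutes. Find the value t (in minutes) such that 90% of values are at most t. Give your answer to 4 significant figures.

39.33

The rate is λ = 1/17.08 = 0.058548 per minute.
Set 1 − e^(−λt) = 0.9, so t = −ln(0.1)/λ = 2.3026/0.058548 ≈ 39.3282 minutes.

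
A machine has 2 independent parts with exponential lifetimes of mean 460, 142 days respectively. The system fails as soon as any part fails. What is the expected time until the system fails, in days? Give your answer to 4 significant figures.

The first failure time is exponential with rate Σλ_i = 1/460 + 1/142 = 0.00921617 per day.
E[min] = 1/Σλ = 1/0.00921617 = 108.505 days.

108.5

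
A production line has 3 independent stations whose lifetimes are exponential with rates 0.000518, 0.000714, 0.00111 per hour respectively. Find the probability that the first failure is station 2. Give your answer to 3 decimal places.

0.305

The time to first failure is exponential with rate Σλ = 0.000518 + 0.000714 + 0.00111 = 0.002342.
P(station 2 first) = λ_2/Σλ = 0.000714/0.002342 ≈ 0.305.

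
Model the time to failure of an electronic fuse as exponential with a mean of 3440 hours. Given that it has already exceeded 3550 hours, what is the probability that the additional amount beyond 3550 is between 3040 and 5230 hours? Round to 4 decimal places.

0.1946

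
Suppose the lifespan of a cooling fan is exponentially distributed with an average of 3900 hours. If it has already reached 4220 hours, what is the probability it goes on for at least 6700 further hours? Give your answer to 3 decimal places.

0.179

The rate is λ = 1/3900 = 0.00025641 per hour.
The exponential is memoryless, so the remaining time is again Exp(λ): the condition X > 4220 is irrelevant.
P(X > 6700) = e^(−1.7179) ≈ 0.179.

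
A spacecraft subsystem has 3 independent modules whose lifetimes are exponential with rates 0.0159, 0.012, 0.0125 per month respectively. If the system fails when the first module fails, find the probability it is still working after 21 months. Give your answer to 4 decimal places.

0.4281

The time to first failure is exponential with rate Σλ = 0.0159 + 0.012 + 0.0125 = 0.0404.
P(min > 21) = e^(−0.0404·21) = e^(−0.8484) ≈ 0.4281.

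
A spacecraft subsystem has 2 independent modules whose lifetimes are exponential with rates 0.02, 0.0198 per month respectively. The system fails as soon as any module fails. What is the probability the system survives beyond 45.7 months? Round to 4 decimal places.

0.1622

The time to first failure is exponential with rate Σλ = 0.02 + 0.0198 = 0.0398.
P(min > 45.7) = e^(−0.0398·45.7) = e^(−1.8189) ≈ 0.1622.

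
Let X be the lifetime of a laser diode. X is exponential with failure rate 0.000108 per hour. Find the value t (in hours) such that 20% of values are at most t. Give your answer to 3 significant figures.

Set 1 − e^(−λt) = 0.2, so t = −ln(0.8)/λ = 0.22314/0.000108 ≈ 2066.14 hours.

2070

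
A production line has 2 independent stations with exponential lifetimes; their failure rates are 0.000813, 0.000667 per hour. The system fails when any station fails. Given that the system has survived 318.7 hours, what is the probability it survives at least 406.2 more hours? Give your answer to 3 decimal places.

0.548

Time to first failure ~ Exp(Σλ) with Σλ = 0.00148.
By memorylessness, P(T > 318.7+406.2 | T > 318.7) = P(T > 406.2) = e^(−0.00148·406.2) ≈ 0.548.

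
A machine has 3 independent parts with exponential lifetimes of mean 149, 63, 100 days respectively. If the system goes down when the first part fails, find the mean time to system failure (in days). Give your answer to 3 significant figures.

30.7

The first failure time is exponential with rate Σλ_i = 1/149 + 1/63 + 1/100 = 0.0325844 per day.
E[min] = 1/Σλ = 1/0.0325844 = 30.6895 days.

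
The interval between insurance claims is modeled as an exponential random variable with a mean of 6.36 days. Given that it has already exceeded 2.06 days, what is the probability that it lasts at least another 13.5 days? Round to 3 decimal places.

0.120

The rate is λ = 1/6.36 = 0.157233 per day.
The exponential is memoryless, so the remaining time is again Exp(λ): the condition X > 2.06 is irrelevant.
P(X > 13.5) = e^(−2.1226) ≈ 0.120.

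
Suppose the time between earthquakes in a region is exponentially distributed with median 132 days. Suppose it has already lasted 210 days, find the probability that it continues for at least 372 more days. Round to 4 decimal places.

0.1418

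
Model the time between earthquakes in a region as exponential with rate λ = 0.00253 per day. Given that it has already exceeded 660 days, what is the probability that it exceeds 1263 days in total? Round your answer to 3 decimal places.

P(X > s+t | X > s) = e^(−λ(s+t))/e^(−λs) = e^(−λt), independent of s = 660.
P(X > 603) = e^(−1.5256) ≈ 0.217.

0.217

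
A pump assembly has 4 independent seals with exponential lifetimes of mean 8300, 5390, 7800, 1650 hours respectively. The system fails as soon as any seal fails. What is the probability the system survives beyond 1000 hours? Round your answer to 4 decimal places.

The first failure time is exponential with rate Σλ_i = 1/8300 + 1/5390 + 1/7800 + 1/1650 = 0.00104028 per hour.
P(min > 1000) = e^(−0.00104028·1000) = e^(−1.0403) ≈ 0.3534.

0.3534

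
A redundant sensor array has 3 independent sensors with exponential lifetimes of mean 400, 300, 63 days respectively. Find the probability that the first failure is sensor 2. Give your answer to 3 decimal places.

Rates: λ_i = 1/mean_i → 0.0025, 0.00333333, 0.015873; Σλ = 0.0217063.
P(sensor 2 first) = λ_2/Σλ = 0.00333333/0.0217063 ≈ 0.154.

0.154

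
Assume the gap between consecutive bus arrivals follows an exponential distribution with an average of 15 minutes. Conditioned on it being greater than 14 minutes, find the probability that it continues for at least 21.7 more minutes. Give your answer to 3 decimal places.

The rate is λ = 1/15 = 0.0666667 per minute.
By the memoryless property, P(X > 14+21.7 | X > 14) = P(X > 21.7).
P(X > 21.7) = e^(−1.4467) ≈ 0.235.

0.235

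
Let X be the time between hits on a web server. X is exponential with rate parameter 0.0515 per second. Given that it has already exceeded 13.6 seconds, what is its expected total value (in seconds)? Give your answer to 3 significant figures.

By memorylessness, E[X | X > 13.6] = 13.6 + 1/λ = 13.6 + 19.4175 = 33.0175 seconds.

33.0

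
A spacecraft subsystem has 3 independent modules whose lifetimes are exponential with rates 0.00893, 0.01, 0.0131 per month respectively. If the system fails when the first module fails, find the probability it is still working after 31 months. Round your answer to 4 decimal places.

0.3705

The time to first failure is exponential with rate Σλ = 0.00893 + 0.01 + 0.0131 = 0.03203.
P(min > 31) = e^(−0.03203·31) = e^(−0.99293) ≈ 0.3705.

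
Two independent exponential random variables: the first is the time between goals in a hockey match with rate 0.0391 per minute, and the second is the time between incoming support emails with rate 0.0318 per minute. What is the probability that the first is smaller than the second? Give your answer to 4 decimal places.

0.5515

λ_1 = 0.0391, λ_2 = 0.0318.
For independent exponentials, P(the first < the second) = λ_1/(λ_1+λ_2) = 0.0391/0.0709 ≈ 0.5515.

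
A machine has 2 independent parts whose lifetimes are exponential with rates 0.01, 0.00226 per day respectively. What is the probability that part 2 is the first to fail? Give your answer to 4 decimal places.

0.1843

The time to first failure is exponential with rate Σλ = 0.01 + 0.00226 = 0.01226.
P(part 2 first) = λ_2/Σλ = 0.00226/0.01226 ≈ 0.1843.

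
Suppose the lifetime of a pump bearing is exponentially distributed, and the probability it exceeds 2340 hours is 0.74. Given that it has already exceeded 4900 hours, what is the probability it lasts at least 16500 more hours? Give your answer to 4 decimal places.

From e^(−λ·2340) = 0.74, λ = −ln(0.74)/2340 = 0.000128677.
Memoryless: P(X > 4900+16500 | X > 4900) = P(X > 16500) = e^(−0.000128677·16500) ≈ 0.1197.

0.1197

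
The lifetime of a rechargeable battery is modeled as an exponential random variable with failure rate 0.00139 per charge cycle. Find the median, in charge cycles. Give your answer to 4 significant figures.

Set 1 − e^(−λt) = 0.5, so t = −ln(0.5)/λ = 0.69315/0.00139 ≈ 498.667 charge cycles.

498.7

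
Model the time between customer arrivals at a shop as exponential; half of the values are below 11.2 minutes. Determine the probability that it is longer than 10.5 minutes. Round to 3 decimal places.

0.522

For an exponential, median = ln(2)/λ, so λ = ln 2 / 11.2 = 0.0618881 per minute.
P(X > 10.5) = e^(−λ·10.5) = e^(−0.64983) ≈ 0.522.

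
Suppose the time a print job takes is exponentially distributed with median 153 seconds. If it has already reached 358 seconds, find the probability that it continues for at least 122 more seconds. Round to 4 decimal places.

For an exponential, median = ln(2)/λ, so λ = ln 2 / 153 = 0.00453037 per second.
P(X > s+t | X > s) = e^(−λ(s+t))/e^(−λs) = e^(−λt), independent of s = 358.
P(X > 122) = e^(−0.55271) ≈ 0.5754.

0.5754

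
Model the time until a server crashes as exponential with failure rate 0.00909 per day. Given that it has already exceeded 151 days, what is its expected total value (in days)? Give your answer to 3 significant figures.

By memorylessness, E[X | X > 151] = 151 + 1/λ = 151 + 110.011 = 261.011 days.

261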